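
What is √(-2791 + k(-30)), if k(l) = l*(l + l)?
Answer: I*√991 ≈ 31.48*I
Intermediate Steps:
k(l) = 2*l² (k(l) = l*(2*l) = 2*l²)
√(-2791 + k(-30)) = √(-2791 + 2*(-30)²) = √(-2791 + 2*900) = √(-2791 + 1800) = √(-991) = I*√991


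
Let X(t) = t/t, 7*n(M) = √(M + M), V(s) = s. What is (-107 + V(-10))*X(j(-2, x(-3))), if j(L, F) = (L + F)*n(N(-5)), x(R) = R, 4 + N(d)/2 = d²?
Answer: -117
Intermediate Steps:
N(d) = -8 + 2*d²
n(M) = √2*√M/7 (n(M) = √(M + M)/7 = √(2*M)/7 = (√2*√M)/7 = √2*√M/7)
j(L, F) = 2*√21*(F + L)/7 (j(L, F) = (L + F)*(√2*√(-8 + 2*(-5)²)/7) = (F + L)*(√2*√(-8 + 2*25)/7) = (F + L)*(√2*√(-8 + 50)/7) = (F + L)*(√2*√42/7) = (F + L)*(2*√21/7) = 2*√21*(F + L)/7)
X(t) = 1
(-107 + V(-10))*X(j(-2, x(-3))) = (-107 - 10)*1 = -117*1 = -117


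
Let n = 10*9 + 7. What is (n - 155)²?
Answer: 3364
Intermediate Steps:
n = 97 (n = 90 + 7 = 97)
(n - 155)² = (97 - 155)² = (-58)² = 3364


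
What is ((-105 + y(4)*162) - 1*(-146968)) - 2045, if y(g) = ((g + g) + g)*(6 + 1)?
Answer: 158426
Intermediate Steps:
y(g) = 21*g (y(g) = (2*g + g)*7 = (3*g)*7 = 21*g)
((-105 + y(4)*162) - 1*(-146968)) - 2045 = ((-105 + (21*4)*162) - 1*(-146968)) - 2045 = ((-105 + 84*162) + 146968) - 2045 = ((-105 + 13608) + 146968) - 2045 = (13503 + 146968) - 2045 = 160471 - 2045 = 158426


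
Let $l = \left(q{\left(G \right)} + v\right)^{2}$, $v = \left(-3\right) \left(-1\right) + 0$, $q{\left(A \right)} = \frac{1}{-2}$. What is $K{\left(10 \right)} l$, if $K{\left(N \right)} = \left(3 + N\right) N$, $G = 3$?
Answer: $\frac{1625}{2} \approx 812.5$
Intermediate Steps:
$q{\left(A \right)} = - \frac{1}{2}$
$K{\left(N \right)} = N \left(3 + N\right)$
$v = 3$ ($v = 3 + 0 = 3$)
$l = \frac{25}{4}$ ($l = \left(- \frac{1}{2} + 3\right)^{2} = \left(\frac{5}{2}\right)^{2} = \frac{25}{4} \approx 6.25$)
$K{\left(10 \right)} l = 10 \left(3 + 10\right) \frac{25}{4} = 10 \cdot 13 \cdot \frac{25}{4} = 130 \cdot \frac{25}{4} = \frac{1625}{2}$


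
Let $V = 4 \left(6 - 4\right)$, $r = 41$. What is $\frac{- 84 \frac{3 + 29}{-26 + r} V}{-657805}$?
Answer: $\frac{7168}{3289025} \approx 0.0021794$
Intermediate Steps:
$V = 8$ ($V = 4 \cdot 2 = 8$)
$\frac{- 84 \frac{3 + 29}{-26 + r} V}{-657805} = \frac{- 84 \frac{3 + 29}{-26 + 41} \cdot 8}{-657805} = - 84 \cdot \frac{32}{15} \cdot 8 \left(- \frac{1}{657805}\right) = - 84 \cdot 32 \cdot \frac{1}{15} \cdot 8 \left(- \frac{1}{657805}\right) = \left(-84\right) \frac{32}{15} \cdot 8 \left(- \frac{1}{657805}\right) = \left(- \frac{896}{5}\right) 8 \left(- \frac{1}{657805}\right) = \left(- \frac{7168}{5}\right) \left(- \frac{1}{657805}\right) = \frac{7168}{3289025}$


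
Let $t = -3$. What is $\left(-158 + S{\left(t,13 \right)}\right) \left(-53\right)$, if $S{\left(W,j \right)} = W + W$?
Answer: $8692$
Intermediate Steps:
$S{\left(W,j \right)} = 2 W$
$\left(-158 + S{\left(t,13 \right)}\right) \left(-53\right) = \left(-158 + 2 \left(-3\right)\right) \left(-53\right) = \left(-158 - 6\right) \left(-53\right) = \left(-164\right) \left(-53\right) = 8692$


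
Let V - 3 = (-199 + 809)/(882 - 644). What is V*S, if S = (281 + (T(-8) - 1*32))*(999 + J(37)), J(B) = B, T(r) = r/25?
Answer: 609116792/425 ≈ 1.4332e+6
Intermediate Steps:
T(r) = r/25 (T(r) = r*(1/25) = r/25)
V = 662/119 (V = 3 + (-199 + 809)/(882 - 644) = 3 + 610/238 = 3 + 610*(1/238) = 3 + 305/119 = 662/119 ≈ 5.5630)
S = 6440812/25 (S = (281 + ((1/25)*(-8) - 1*32))*(999 + 37) = (281 + (-8/25 - 32))*1036 = (281 - 808/25)*1036 = (6217/25)*1036 = 6440812/25 ≈ 2.5763e+5)
V*S = (662/119)*(6440812/25) = 609116792/425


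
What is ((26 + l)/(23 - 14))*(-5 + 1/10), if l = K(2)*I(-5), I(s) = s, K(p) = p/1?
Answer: -392/45 ≈ -8.7111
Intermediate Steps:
K(p) = p (K(p) = p*1 = p)
l = -10 (l = 2*(-5) = -10)
((26 + l)/(23 - 14))*(-5 + 1/10) = ((26 - 10)/(23 - 14))*(-5 + 1/10) = (16/9)*(-5 + ⅒) = (16*(⅑))*(-49/10) = (16/9)*(-49/10) = -392/45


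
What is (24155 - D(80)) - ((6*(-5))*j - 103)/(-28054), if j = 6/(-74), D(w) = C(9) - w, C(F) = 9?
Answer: 25146535827/1037998 ≈ 24226.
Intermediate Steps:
D(w) = 9 - w
j = -3/37 (j = 6*(-1/74) = -3/37 ≈ -0.081081)
(24155 - D(80)) - ((6*(-5))*j - 103)/(-28054) = (24155 - (9 - 1*80)) - ((6*(-5))*(-3/37) - 103)/(-28054) = (24155 - (9 - 80)) - (-30*(-3/37) - 103)*(-1)/28054 = (24155 - 1*(-71)) - (90/37 - 103)*(-1)/28054 = (24155 + 71) - (-3721)*(-1)/(37*28054) = 24226 - 1*3721/1037998 = 24226 - 3721/1037998 = 25146535827/1037998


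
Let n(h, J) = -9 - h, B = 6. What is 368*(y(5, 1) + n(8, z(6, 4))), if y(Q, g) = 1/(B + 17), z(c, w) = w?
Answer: -6240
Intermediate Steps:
y(Q, g) = 1/23 (y(Q, g) = 1/(6 + 17) = 1/23)
368*(y(5, 1) + n(8, z(6, 4))) = 368*(1/23 + (-9 - 1*8)) = 368*(1/23 + (-9 - 8)) = 368*(1/23 - 17) = 368*(-390/23) = -6240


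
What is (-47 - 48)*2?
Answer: -190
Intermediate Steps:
(-47 - 48)*2 = -95*2 = -190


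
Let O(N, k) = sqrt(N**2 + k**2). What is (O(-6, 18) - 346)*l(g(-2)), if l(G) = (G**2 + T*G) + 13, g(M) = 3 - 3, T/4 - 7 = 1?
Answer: -4498 + 78*sqrt(10) ≈ -4251.3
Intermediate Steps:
T = 32 (T = 28 + 4*1 = 28 + 4 = 32)
g(M) = 0
l(G) = 13 + G**2 + 32*G (l(G) = (G**2 + 32*G) + 13 = 13 + G**2 + 32*G)
(O(-6, 18) - 346)*l(g(-2)) = (sqrt((-6)**2 + 18**2) - 346)*(13 + 0**2 + 32*0) = (sqrt(36 + 324) - 346)*(13 + 0 + 0) = (sqrt(360) - 346)*13 = (6*sqrt(10) - 346)*13 = (-346 + 6*sqrt(10))*13 = -4498 + 78*sqrt(10)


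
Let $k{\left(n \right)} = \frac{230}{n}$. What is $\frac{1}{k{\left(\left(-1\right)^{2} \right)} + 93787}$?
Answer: $\frac{1}{94017} \approx 1.0636 \cdot 10^{-5}$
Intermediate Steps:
$\frac{1}{k{\left(\left(-1\right)^{2} \right)} + 93787} = \frac{1}{\frac{230}{\left(-1\right)^{2}} + 93787} = \frac{1}{\frac{230}{1} + 93787} = \frac{1}{230 \cdot 1 + 93787} = \frac{1}{230 + 93787} = \frac{1}{94017}$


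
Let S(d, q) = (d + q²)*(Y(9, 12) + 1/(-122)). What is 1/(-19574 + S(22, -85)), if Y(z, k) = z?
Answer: 122/5561931 ≈ 2.1935e-5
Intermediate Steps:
S(d, q) = 1097*d/122 + 1097*q²/122 (S(d, q) = (d + q²)*(9 + 1/(-122)) = (d + q²)*(9 - 1/122) = (d + q²)*(1097/122) = 1097*d/122 + 1097*q²/122)
1/(-19574 + S(22, -85)) = 1/(-19574 + ((1097/122)*22 + (1097/122)*(-85)²)) = 1/(-19574 + (12067/61 + (1097/122)*7225)) = 1/(-19574 + (12067/61 + 7925825/122)) = 1/(-19574 + 7949959/122) = 1/(5561931/122) = 122/5561931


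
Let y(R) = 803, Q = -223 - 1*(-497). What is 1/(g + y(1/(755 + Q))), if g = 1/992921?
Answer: 992921/797315564 ≈ 0.0012453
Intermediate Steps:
Q = 274 (Q = -223 + 497 = 274)
g = 1/992921 ≈ 1.0071e-6
1/(g + y(1/(755 + Q))) = 1/(1/992921 + 803) = 1/(797315564/992921) = 992921/797315564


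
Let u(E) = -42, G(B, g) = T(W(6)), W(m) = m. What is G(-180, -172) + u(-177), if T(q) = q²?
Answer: -6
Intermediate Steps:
G(B, g) = 36 (G(B, g) = 6² = 36)
G(-180, -172) + u(-177) = 36 - 42 = -6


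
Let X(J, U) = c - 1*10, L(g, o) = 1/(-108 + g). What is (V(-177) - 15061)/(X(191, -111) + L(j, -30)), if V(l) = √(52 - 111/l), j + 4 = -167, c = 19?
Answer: -4202019/2510 + 837*√20355/148090 ≈ -1673.3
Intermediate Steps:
j = -171 (j = -4 - 167 = -171)
X(J, U) = 9 (X(J, U) = 19 - 1*10 = 19 - 10 = 9)
(V(-177) - 15061)/(X(191, -111) + L(j, -30)) = (√(52 - 111/(-177)) - 15061)/(9 + 1/(-108 - 171)) = (√(52 - 111*(-1/177)) - 15061)/(9 + 1/(-279)) = (√(52 + 37/59) - 15061)/(9 - 1/279) = (√(3105/59) - 15061)/(2510/279) = (3*√20355/59 - 15061)*(279/2510) = (-15061 + 3*√20355/59)*(279/2510) = -4202019/2510 + 837*√20355/148090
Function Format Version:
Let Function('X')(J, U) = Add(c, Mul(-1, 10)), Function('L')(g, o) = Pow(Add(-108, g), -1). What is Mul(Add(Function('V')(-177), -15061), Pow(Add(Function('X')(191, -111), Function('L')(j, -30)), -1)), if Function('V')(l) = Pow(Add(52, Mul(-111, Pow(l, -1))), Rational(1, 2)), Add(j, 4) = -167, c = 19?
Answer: Add(Rational(-4202019, 2510), Mul(Rational(837, 148090), Pow(20355, Rational(1, 2)))) ≈ -1673.3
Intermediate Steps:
j = -171 (j = Add(-4, -167) = -171)
Function('X')(J, U) = 9 (Function('X')(J, U) = Add(19, Mul(-1, 10)) = Add(19, -10) = 9)
Mul(Add(Function('V')(-177), -15061), Pow(Add(Function('X')(191, -111), Function('L')(j, -30)), -1)) = Mul(Add(Pow(Add(52, Mul(-111, Pow(-177, -1))), Rational(1, 2)), -15061), Pow(Add(9, Pow(Add(-108, -171), -1)), -1)) = Mul(Add(Pow(Add(52, Mul(-111, Rational(-1, 177))), Rational(1, 2)), -15061), Pow(Add(9, Pow(-279, -1)), -1)) = Mul(Add(Pow(Add(52, Rational(37, 59)), Rational(1, 2)), -15061), Pow(Add(9, Rational(-1, 279)), -1)) = Mul(Add(Pow(Rational(3105, 59), Rational(1, 2)), -15061), Pow(Rational(2510, 279), -1)) = Mul(Add(Mul(Rational(3, 59), Pow(20355, Rational(1, 2))), -15061), Rational(279, 2510)) = Mul(Add(-15061, Mul(Rational(3, 59), Pow(20355, Rational(1, 2)))), Rational(279, 2510)) = Add(Rational(-4202019, 2510), Mul(Rational(837, 148090), Pow(20355, Rational(1, 2))))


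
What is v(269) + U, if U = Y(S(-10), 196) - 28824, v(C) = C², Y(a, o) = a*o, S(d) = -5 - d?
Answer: 44517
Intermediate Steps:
U = -27844 (U = (-5 - 1*(-10))*196 - 28824 = (-5 + 10)*196 - 28824 = 5*196 - 28824 = 980 - 28824 = -27844)
v(269) + U = 269² - 27844 = 72361 - 27844 = 44517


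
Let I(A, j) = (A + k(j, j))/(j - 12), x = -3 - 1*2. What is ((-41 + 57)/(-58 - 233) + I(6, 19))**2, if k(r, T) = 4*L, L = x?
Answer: 357604/84681 ≈ 4.2230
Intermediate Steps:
x = -5 (x = -3 - 2 = -5)
L = -5
k(r, T) = -20 (k(r, T) = 4*(-5) = -20)
I(A, j) = (-20 + A)/(-12 + j) (I(A, j) = (A - 20)/(j - 12) = (-20 + A)/(-12 + j))
((-41 + 57)/(-58 - 233) + I(6, 19))**2 = ((-41 + 57)/(-58 - 233) + (-20 + 6)/(-12 + 19))**2 = (16/(-291) - 14/7)**2 = (16*(-1/291) + (1/7)*(-14))**2 = (-16/291 - 2)**2 = (-598/291)**2 = 357604/84681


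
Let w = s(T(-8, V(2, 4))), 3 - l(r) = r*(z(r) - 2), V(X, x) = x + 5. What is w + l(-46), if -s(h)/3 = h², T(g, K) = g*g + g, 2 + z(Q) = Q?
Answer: -11705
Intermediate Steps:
z(Q) = -2 + Q
V(X, x) = 5 + x
T(g, K) = g + g² (T(g, K) = g² + g = g + g²)
l(r) = 3 - r*(-4 + r) (l(r) = 3 - r*((-2 + r) - 2) = 3 - r*(-4 + r))
s(h) = -3*h²
w = -9408 (w = -3*64*(1 - 8)² = -3*(-8*(-7))² = -3*56² = -3*3136 = -9408)
w + l(-46) = -9408 + (3 - 1*(-46)² + 4*(-46)) = -9408 + (3 - 1*2116 - 184) = -9408 + (3 - 2116 - 184) = -9408 - 2297 = -11705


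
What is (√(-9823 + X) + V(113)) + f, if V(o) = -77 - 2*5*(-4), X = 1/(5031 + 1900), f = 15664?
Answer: 15627 + 2*I*√117971185593/6931 ≈ 15627.0 + 99.111*I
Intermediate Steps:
X = 1/6931 ≈ 0.00014428
V(o) = -37 (V(o) = -77 - 10*(-4) = -77 + 40 = -37)
(√(-9823 + X) + V(113)) + f = (√(-9823 + 1/6931) - 37) + 15664 = (√(-68083212/6931) - 37) + 15664 = (2*I*√117971185593/6931 - 37) + 15664 = (-37 + 2*I*√117971185593/6931) + 15664 = 15627 + 2*I*√117971185593/6931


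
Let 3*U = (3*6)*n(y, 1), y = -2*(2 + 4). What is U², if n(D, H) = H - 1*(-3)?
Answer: 576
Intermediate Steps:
y = -12 (y = -2*6 = -12)
n(D, H) = 3 + H (n(D, H) = H + 3 = 3 + H)
U = 24 (U = ((3*6)*(3 + 1))/3 = (18*4)/3 = (⅓)*72 = 24)
U² = 24² = 576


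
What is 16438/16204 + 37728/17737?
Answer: 451452659/143705174 ≈ 3.1415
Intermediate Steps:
16438/16204 + 37728/17737 = 16438*(1/16204) + 37728*(1/17737) = 8219/8102 + 37728/17737 = 451452659/143705174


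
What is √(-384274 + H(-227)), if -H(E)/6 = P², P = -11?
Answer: 50*I*√154 ≈ 620.48*I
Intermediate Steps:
H(E) = -726 (H(E) = -6*(-11)² = -6*121 = -726)
√(-384274 + H(-227)) = √(-384274 - 726) = √(-385000) = 50*I*√154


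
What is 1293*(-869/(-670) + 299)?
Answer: 260150307/670 ≈ 3.8828e+5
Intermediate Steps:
1293*(-869/(-670) + 299) = 1293*(-869*(-1/670) + 299) = 1293*(869/670 + 299) = 1293*(201199/670) = 260150307/670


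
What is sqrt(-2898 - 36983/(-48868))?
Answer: I*sqrt(1729713170377)/24434 ≈ 53.826*I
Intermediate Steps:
sqrt(-2898 - 36983/(-48868)) = sqrt(-2898 - 36983*(-1/48868)) = sqrt(-2898 + 36983/48868) = sqrt(-141582481/48868) = I*sqrt(1729713170377)/24434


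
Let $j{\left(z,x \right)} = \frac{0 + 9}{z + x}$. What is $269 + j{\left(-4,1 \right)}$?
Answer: $266$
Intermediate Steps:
$j{\left(z,x \right)} = \frac{9}{x + z}$
$269 + j{\left(-4,1 \right)} = 269 + \frac{9}{1 - 4} = 269 + \frac{9}{-3} = 269 + 9 \left(- \frac{1}{3}\right) = 269 - 3 = 266$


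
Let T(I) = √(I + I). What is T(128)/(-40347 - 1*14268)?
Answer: -16/54615 ≈ -0.00029296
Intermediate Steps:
T(I) = √2*√I (T(I) = √(2*I) = √2*√I)
T(128)/(-40347 - 1*14268) = (√2*√128)/(-40347 - 1*14268) = (√2*(8*√2))/(-40347 - 14268) = 16/(-54615) = 16*(-1/54615) = -16/54615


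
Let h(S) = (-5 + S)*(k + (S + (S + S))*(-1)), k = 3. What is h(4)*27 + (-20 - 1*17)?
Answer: 206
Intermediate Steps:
h(S) = (-5 + S)*(3 - 3*S) (h(S) = (-5 + S)*(3 + (S + (S + S))*(-1)) = (-5 + S)*(3 + (S + 2*S)*(-1)) = (-5 + S)*(3 + (3*S)*(-1)) = (-5 + S)*(3 - 3*S))
h(4)*27 + (-20 - 1*17) = (-15 - 3*4² + 18*4)*27 + (-20 - 1*17) = (-15 - 3*16 + 72)*27 + (-20 - 17) = (-15 - 48 + 72)*27 - 37 = 9*27 - 37 = 243 - 37 = 206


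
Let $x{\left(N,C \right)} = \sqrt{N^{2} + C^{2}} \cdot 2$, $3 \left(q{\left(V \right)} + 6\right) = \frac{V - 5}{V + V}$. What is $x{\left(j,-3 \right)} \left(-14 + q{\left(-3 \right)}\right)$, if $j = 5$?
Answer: $- \frac{352 \sqrt{34}}{9} \approx -228.05$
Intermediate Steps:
$q{\left(V \right)} = -6 + \frac{-5 + V}{6 V}$ ($q{\left(V \right)} = -6 + \frac{\left(V - 5\right) \frac{1}{V + V}}{3} = -6 + \frac{\left(-5 + V\right) \frac{1}{2 V}}{3} = -6 + \frac{\frac{1}{2} \frac{1}{V} \left(-5 + V\right)}{3} = -6 + \frac{-5 + V}{6 V}$)
$x{\left(N,C \right)} = 2 \sqrt{C^{2} + N^{2}}$ ($x{\left(N,C \right)} = \sqrt{C^{2} + N^{2}} \cdot 2 = 2 \sqrt{C^{2} + N^{2}}$)
$x{\left(j,-3 \right)} \left(-14 + q{\left(-3 \right)}\right) = 2 \sqrt{\left(-3\right)^{2} + 5^{2}} \left(-14 + \frac{5 \left(-1 - -21\right)}{6 \left(-3\right)}\right) = 2 \sqrt{9 + 25} \left(-14 + \frac{5}{6} \left(- \frac{1}{3}\right) \left(-1 + 21\right)\right) = 2 \sqrt{34} \left(-14 + \frac{5}{6} \left(- \frac{1}{3}\right) 20\right) = 2 \sqrt{34} \left(-14 - \frac{50}{9}\right) = 2 \sqrt{34} \left(- \frac{176}{9}\right) = - \frac{352 \sqrt{34}}{9}$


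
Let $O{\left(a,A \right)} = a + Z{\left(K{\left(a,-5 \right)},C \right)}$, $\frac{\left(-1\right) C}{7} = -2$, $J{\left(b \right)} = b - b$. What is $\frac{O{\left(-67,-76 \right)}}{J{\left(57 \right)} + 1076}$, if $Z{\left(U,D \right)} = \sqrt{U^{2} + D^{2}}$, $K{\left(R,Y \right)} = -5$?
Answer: $- \frac{67}{1076} + \frac{\sqrt{221}}{1076} \approx -0.048452$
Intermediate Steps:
$J{\left(b \right)} = 0$
$C = 14$ ($C = \left(-7\right) \left(-2\right) = 14$)
$Z{\left(U,D \right)} = \sqrt{D^{2} + U^{2}}$
$O{\left(a,A \right)} = a + \sqrt{221}$ ($O{\left(a,A \right)} = a + \sqrt{14^{2} + \left(-5\right)^{2}} = a + \sqrt{196 + 25} = a + \sqrt{221}$)
$\frac{O{\left(-67,-76 \right)}}{J{\left(57 \right)} + 1076} = \frac{-67 + \sqrt{221}}{0 + 1076} = \frac{-67 + \sqrt{221}}{1076} = \left(-67 + \sqrt{221}\right) \frac{1}{1076} = - \frac{67}{1076} + \frac{\sqrt{221}}{1076}$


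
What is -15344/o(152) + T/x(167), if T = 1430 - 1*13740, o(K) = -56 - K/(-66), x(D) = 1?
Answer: -5326742/443 ≈ -12024.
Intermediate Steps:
o(K) = -56 + K/66 (o(K) = -56 - K*(-1)/66 = -56 - (-1)*K/66 = -56 + K/66)
T = -12310 (T = 1430 - 13740 = -12310)
-15344/o(152) + T/x(167) = -15344/(-56 + (1/66)*152) - 12310/1 = -15344/(-56 + 76/33) - 12310*1 = -15344/(-1772/33) - 12310 = -15344*(-33/1772) - 12310 = 126588/443 - 12310 = -5326742/443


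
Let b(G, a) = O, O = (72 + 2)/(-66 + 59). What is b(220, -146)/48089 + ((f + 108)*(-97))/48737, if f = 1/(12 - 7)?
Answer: -17682997861/82029975755 ≈ -0.21557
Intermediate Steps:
O = -74/7 (O = 74/(-7) = 74*(-⅐) = -74/7 ≈ -10.571)
b(G, a) = -74/7
f = ⅕ (f = 1/5 = ⅕ ≈ 0.20000)
b(220, -146)/48089 + ((f + 108)*(-97))/48737 = -74/7/48089 + ((⅕ + 108)*(-97))/48737 = -74/7*1/48089 + ((541/5)*(-97))*(1/48737) = -74/336623 - 52477/5*1/48737 = -74/336623 - 52477/243685 = -17682997861/82029975755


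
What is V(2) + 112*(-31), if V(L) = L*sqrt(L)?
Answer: -3472 + 2*sqrt(2) ≈ -3469.2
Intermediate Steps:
V(L) = L**(3/2)
V(2) + 112*(-31) = 2**(3/2) + 112*(-31) = 2*sqrt(2) - 3472 = -3472 + 2*sqrt(2)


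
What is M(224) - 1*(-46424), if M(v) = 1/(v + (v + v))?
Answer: 31196929/672 ≈ 46424.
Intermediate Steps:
M(v) = 1/(3*v) (M(v) = 1/(v + 2*v) = 1/(3*v))
M(224) - 1*(-46424) = (⅓)/224 - 1*(-46424) = (⅓)*(1/224) + 46424 = 1/672 + 46424 = 31196929/672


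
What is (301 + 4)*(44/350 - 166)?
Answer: -1770708/35 ≈ -50592.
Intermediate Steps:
(301 + 4)*(44/350 - 166) = 305*(44*(1/350) - 166) = 305*(22/175 - 166) = 305*(-29028/175) = -1770708/35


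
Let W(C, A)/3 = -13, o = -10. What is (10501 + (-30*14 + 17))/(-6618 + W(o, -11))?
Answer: -3366/2219 ≈ -1.5169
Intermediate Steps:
W(C, A) = -39 (W(C, A) = 3*(-13) = -39)
(10501 + (-30*14 + 17))/(-6618 + W(o, -11)) = (10501 + (-30*14 + 17))/(-6618 - 39) = (10501 + (-420 + 17))/(-6657) = (10501 - 403)*(-1/6657) = 10098*(-1/6657) = -3366/2219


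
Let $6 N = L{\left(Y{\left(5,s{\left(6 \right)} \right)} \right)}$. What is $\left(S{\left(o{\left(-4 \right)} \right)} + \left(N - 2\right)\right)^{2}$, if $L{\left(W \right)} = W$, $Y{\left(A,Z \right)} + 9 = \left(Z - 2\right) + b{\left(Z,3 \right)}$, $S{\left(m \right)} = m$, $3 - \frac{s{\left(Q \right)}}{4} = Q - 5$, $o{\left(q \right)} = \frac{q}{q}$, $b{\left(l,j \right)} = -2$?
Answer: $\frac{121}{36} \approx 3.3611$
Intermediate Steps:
$o{\left(q \right)} = 1$
$s{\left(Q \right)} = 32 - 4 Q$ ($s{\left(Q \right)} = 12 - 4 \left(Q - 5\right) = 12 - 4 \left(-5 + Q\right) = 12 - \left(-20 + 4 Q\right) = 32 - 4 Q$)
$Y{\left(A,Z \right)} = -13 + Z$ ($Y{\left(A,Z \right)} = -9 + \left(\left(Z - 2\right) - 2\right) = -9 + \left(\left(-2 + Z\right) - 2\right) = -9 + \left(-4 + Z\right) = -13 + Z$)
$N = - \frac{5}{6}$ ($N = \frac{-13 + \left(32 - 24\right)}{6} = \frac{-13 + 8}{6} = \frac{1}{6} \left(-5\right) = - \frac{5}{6} \approx -0.83333$)
$\left(S{\left(o{\left(-4 \right)} \right)} + \left(N - 2\right)\right)^{2} = \left(1 - \frac{17}{6}\right)^{2} = \left(- \frac{11}{6}\right)^{2} = \frac{121}{36}$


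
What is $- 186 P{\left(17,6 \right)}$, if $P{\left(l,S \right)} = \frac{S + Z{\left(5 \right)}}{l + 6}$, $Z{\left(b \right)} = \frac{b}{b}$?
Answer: $- \frac{1302}{23} \approx -56.609$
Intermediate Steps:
$Z{\left(b \right)} = 1$
$P{\left(l,S \right)} = \frac{1 + S}{6 + l}$ ($P{\left(l,S \right)} = \frac{S + 1}{l + 6} = \frac{1 + S}{6 + l}$)
$- 186 P{\left(17,6 \right)} = - 186 \frac{1 + 6}{6 + 17} = - 186 \cdot \frac{1}{23} \cdot 7 = \left(-186\right) \frac{7}{23} = - \frac{1302}{23}$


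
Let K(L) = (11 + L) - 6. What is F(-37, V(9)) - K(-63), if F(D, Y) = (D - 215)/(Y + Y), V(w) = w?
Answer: 44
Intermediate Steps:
F(D, Y) = (-215 + D)/(2*Y) (F(D, Y) = (-215 + D)/((2*Y)) = (-215 + D)*(1/(2*Y)) = (-215 + D)/(2*Y))
K(L) = 5 + L
F(-37, V(9)) - K(-63) = (½)*(-215 - 37)/9 - (5 - 63) = (½)*(⅑)*(-252) - 1*(-58) = -14 + 58 = 44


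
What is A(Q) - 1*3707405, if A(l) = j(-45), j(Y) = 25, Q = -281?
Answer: -3707380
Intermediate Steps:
A(l) = 25
A(Q) - 1*3707405 = 25 - 1*3707405 = 25 - 3707405 = -3707380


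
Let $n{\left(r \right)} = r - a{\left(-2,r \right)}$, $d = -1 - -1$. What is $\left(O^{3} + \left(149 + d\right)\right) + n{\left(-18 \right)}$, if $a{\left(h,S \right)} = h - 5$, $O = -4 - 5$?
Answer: $-591$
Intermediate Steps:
$O = -9$ ($O = -4 - 5 = -9$)
$a{\left(h,S \right)} = -5 + h$
$d = 0$ ($d = -1 + 1 = 0$)
$n{\left(r \right)} = 7 + r$ ($n{\left(r \right)} = r - \left(-5 - 2\right) = r - -7 = r + 7 = 7 + r$)
$\left(O^{3} + \left(149 + d\right)\right) + n{\left(-18 \right)} = \left(\left(-9\right)^{3} + \left(149 + 0\right)\right) + \left(7 - 18\right) = \left(-729 + 149\right) - 11 = -580 - 11 = -591$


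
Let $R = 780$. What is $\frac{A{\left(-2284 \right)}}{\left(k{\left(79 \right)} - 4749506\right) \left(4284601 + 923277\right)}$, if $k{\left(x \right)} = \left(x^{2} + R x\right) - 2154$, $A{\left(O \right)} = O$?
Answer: $\frac{1142}{12196326884261} \approx 9.3635 \cdot 10^{-11}$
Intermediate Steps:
$k{\left(x \right)} = -2154 + x^{2} + 780 x$ ($k{\left(x \right)} = \left(x^{2} + 780 x\right) - 2154 = -2154 + x^{2} + 780 x$)
$\frac{A{\left(-2284 \right)}}{\left(k{\left(79 \right)} - 4749506\right) \left(4284601 + 923277\right)} = - \frac{2284}{\left(\left(-2154 + 79^{2} + 780 \cdot 79\right) - 4749506\right) \left(4284601 + 923277\right)} = - \frac{2284}{\left(\left(-2154 + 6241 + 61620\right) - 4749506\right) 5207878} = - \frac{2284}{\left(65707 - 4749506\right) 5207878} = - \frac{2284}{\left(-4683799\right) 5207878} = - \frac{2284}{-24392653768522} = \left(-2284\right) \left(- \frac{1}{24392653768522}\right) = \frac{1142}{12196326884261}$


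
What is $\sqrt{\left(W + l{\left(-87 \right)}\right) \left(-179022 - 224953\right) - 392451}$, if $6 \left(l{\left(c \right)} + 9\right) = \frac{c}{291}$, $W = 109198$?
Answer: $\frac{i \sqrt{14941115164655574}}{582} \approx 2.1002 \cdot 10^{5} i$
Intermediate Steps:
$l{\left(c \right)} = -9 + \frac{c}{1746}$ ($l{\left(c \right)} = -9 + \frac{c \frac{1}{291}}{6} = -9 + \frac{\frac{1}{291} c}{6} = -9 + \frac{c}{1746}$)
$\sqrt{\left(W + l{\left(-87 \right)}\right) \left(-179022 - 224953\right) - 392451} = \sqrt{\left(109198 + \left(-9 + \frac{1}{1746} \left(-87\right)\right)\right) \left(-179022 - 224953\right) - 392451} = \sqrt{\left(109198 - \frac{5267}{582}\right) \left(-403975\right) - 392451} = \sqrt{\frac{63547969}{582} \left(-403975\right) - 392451} = \sqrt{- \frac{25671790776775}{582} - 392451} = \sqrt{- \frac{25672019183257}{582}} = \frac{i \sqrt{14941115164655574}}{582}$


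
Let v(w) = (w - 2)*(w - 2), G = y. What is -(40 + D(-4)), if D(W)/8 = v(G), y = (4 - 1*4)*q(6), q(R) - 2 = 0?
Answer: -72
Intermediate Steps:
q(R) = 2 (q(R) = 2 + 0 = 2)
y = 0 (y = (4 - 1*4)*2 = (4 - 4)*2 = 0*2 = 0)
G = 0
v(w) = (-2 + w)**2 (v(w) = (-2 + w)*(-2 + w) = (-2 + w)**2)
D(W) = 32 (D(W) = 8*(-2 + 0)**2 = 8*(-2)**2 = 8*4 = 32)
-(40 + D(-4)) = -(40 + 32) = -1*72 = -72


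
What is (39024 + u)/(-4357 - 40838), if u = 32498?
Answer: -71522/45195 ≈ -1.5825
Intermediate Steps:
(39024 + u)/(-4357 - 40838) = (39024 + 32498)/(-4357 - 40838) = 71522/(-45195) = 71522*(-1/45195) = -71522/45195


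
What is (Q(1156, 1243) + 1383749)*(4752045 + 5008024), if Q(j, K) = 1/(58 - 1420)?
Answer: 18394471539083453/1362 ≈ 1.3505e+13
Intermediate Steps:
Q(j, K) = -1/1362 (Q(j, K) = 1/(-1362) = -1/1362)
(Q(1156, 1243) + 1383749)*(4752045 + 5008024) = (-1/1362 + 1383749)*(4752045 + 5008024) = (1884666137/1362)*9760069 = 18394471539083453/1362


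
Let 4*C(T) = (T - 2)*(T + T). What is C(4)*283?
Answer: 1132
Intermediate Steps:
C(T) = T*(-2 + T)/2 (C(T) = ((T - 2)*(T + T))/4 = ((-2 + T)*(2*T))/4 = (2*T*(-2 + T))/4 = T*(-2 + T)/2)
C(4)*283 = ((½)*4*(-2 + 4))*283 = ((½)*4*2)*283 = 4*283 = 1132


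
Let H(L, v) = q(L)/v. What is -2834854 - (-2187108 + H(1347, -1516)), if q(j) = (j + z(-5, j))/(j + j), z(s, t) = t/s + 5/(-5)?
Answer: -13227310142537/20420520 ≈ -6.4775e+5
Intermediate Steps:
z(s, t) = -1 + t/s (z(s, t) = t/s + 5*(-1/5) = t/s - 1 = -1 + t/s)
q(j) = (-1 + 4*j/5)/(2*j) (q(j) = (j + (j - 1*(-5))/(-5))/(j + j) = (j - (j + 5)/5)/((2*j)) = (j - (5 + j)/5)*(1/(2*j)) = (j + (-1 - j/5))*(1/(2*j)) = (-1 + 4*j/5)*(1/(2*j)) = (-1 + 4*j/5)/(2*j))
H(L, v) = (-5 + 4*L)/(10*L*v) (H(L, v) = ((-5 + 4*L)/(10*L))/v = (-5 + 4*L)/(10*L*v))
-2834854 - (-2187108 + H(1347, -1516)) = -2834854 - (-2187108 + (1/10)*(-5 + 4*1347)/(1347*(-1516))) = -2834854 - (-2187108 + (1/10)*(1/1347)*(-1/1516)*(-5 + 5388)) = -2834854 - (-2187108 + (1/10)*(1/1347)*(-1/1516)*5383) = -2834854 - (-2187108 - 5383/20420520) = -2834854 - 1*(-44661882661543/20420520) = -2834854 + 44661882661543/20420520 = -13227310142537/20420520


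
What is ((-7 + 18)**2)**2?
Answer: 14641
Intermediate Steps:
((-7 + 18)**2)**2 = (11**2)**2 = 121**2 = 14641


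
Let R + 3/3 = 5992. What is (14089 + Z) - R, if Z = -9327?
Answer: -1229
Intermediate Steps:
R = 5991 (R = -1 + 5992 = 5991)
(14089 + Z) - R = (14089 - 9327) - 1*5991 = 4762 - 5991 = -1229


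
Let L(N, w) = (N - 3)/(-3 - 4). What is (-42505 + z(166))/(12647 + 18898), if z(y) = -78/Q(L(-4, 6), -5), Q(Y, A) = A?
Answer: -212447/157725 ≈ -1.3469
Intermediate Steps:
L(N, w) = 3/7 - N/7 (L(N, w) = (-3 + N)/(-7) = (-3 + N)*(-⅐) = 3/7 - N/7)
z(y) = 78/5 (z(y) = -78/(-5) = -78*(-⅕) = 78/5)
(-42505 + z(166))/(12647 + 18898) = (-42505 + 78/5)/(12647 + 18898) = -212447/5/31545 = -212447/5*1/31545 = -212447/157725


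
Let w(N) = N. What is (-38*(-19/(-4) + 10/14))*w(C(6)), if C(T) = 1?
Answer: -2907/14 ≈ -207.64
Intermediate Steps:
(-38*(-19/(-4) + 10/14))*w(C(6)) = -38*(-19/(-4) + 10/14)*1 = -38*(-19*(-¼) + 10*(1/14))*1 = -38*(19/4 + 5/7)*1 = -38*153/28*1 = -2907/14*1 = -2907/14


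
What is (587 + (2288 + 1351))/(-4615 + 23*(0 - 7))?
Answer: -2113/2388 ≈ -0.88484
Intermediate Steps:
(587 + (2288 + 1351))/(-4615 + 23*(0 - 7)) = (587 + 3639)/(-4615 + 23*(-7)) = 4226/(-4615 - 161) = 4226/(-4776) = 4226*(-1/4776) = -2113/2388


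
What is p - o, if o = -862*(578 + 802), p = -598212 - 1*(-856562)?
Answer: 1447910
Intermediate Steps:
p = 258350 (p = -598212 + 856562 = 258350)
o = -1189560 (o = -862*1380 = -1189560)
p - o = 258350 - 1*(-1189560) = 258350 + 1189560 = 1447910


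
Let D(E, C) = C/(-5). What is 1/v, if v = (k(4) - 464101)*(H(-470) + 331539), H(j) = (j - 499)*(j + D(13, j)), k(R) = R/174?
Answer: -29/9365839425385 ≈ -3.0964e-12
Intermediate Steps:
D(E, C) = -C/5 (D(E, C) = C*(-⅕) = -C/5)
k(R) = R/174 (k(R) = R*(1/174) = R/174)
H(j) = 4*j*(-499 + j)/5 (H(j) = (j - 499)*(j - j/5) = (-499 + j)*(4*j/5) = 4*j*(-499 + j)/5)
v = -9365839425385/29 (v = ((1/174)*4 - 464101)*((⅘)*(-470)*(-499 - 470) + 331539) = (2/87 - 464101)*((⅘)*(-470)*(-969) + 331539) = -40376785*(364344 + 331539)/87 = -40376785/87*695883 = -9365839425385/29 ≈ -3.2296e+11)
1/v = 1/(-9365839425385/29) = -29/9365839425385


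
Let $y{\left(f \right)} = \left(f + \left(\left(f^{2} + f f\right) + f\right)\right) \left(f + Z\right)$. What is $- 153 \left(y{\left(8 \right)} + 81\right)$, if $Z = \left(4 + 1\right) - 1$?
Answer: $-276777$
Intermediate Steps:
$Z = 4$ ($Z = 5 - 1 = 4$)
$y{\left(f \right)} = \left(4 + f\right) \left(2 f + 2 f^{2}\right)$ ($y{\left(f \right)} = \left(f + \left(\left(f^{2} + f f\right) + f\right)\right) \left(f + 4\right) = \left(f + \left(\left(f^{2} + f^{2}\right) + f\right)\right) \left(4 + f\right) = \left(f + \left(2 f^{2} + f\right)\right) \left(4 + f\right) = \left(f + \left(f + 2 f^{2}\right)\right) \left(4 + f\right) = \left(2 f + 2 f^{2}\right) \left(4 + f\right) = \left(4 + f\right) \left(2 f + 2 f^{2}\right)$)
$- 153 \left(y{\left(8 \right)} + 81\right) = - 153 \left(2 \cdot 8 \left(4 + 8^{2} + 5 \cdot 8\right) + 81\right) = - 153 \left(2 \cdot 8 \left(4 + 64 + 40\right) + 81\right) = - 153 \left(2 \cdot 8 \cdot 108 + 81\right) = - 153 \left(1728 + 81\right) = \left(-153\right) 1809 = -276777$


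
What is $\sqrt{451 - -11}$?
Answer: $\sqrt{462} \approx 21.494$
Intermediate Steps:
$\sqrt{451 - -11} = \sqrt{451 + \left(-1 + 12\right)} = \sqrt{451 + 11} = \sqrt{462}$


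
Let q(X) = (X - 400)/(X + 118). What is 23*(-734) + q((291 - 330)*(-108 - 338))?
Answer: -147810295/8756 ≈ -16881.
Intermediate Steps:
q(X) = (-400 + X)/(118 + X)
23*(-734) + q((291 - 330)*(-108 - 338)) = 23*(-734) + (-400 + (291 - 330)*(-108 - 338))/(118 + (291 - 330)*(-108 - 338)) = -16882 + (-400 - 39*(-446))/(118 - 39*(-446)) = -16882 + (-400 + 17394)/(118 + 17394) = -16882 + 16994/17512 = -16882 + (1/17512)*16994 = -16882 + 8497/8756 = -147810295/8756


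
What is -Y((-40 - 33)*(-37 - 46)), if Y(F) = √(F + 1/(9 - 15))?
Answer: -√218118/6 ≈ -77.839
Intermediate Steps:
Y(F) = √(-⅙ + F) (Y(F) = √(F + 1/(-6)) = √(F - ⅙) = √(-⅙ + F))
-Y((-40 - 33)*(-37 - 46)) = -√(-6 + 36*((-40 - 33)*(-37 - 46)))/6 = -√(-6 + 36*(-73*(-83)))/6 = -√(-6 + 36*6059)/6 = -√(-6 + 218124)/6 = -√218118/6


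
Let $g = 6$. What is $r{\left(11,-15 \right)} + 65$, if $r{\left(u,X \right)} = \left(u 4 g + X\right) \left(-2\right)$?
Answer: $-433$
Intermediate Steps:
$r{\left(u,X \right)} = - 48 u - 2 X$ ($r{\left(u,X \right)} = \left(u 4 \cdot 6 + X\right) \left(-2\right) = \left(4 u 6 + X\right) \left(-2\right) = \left(24 u + X\right) \left(-2\right) = \left(X + 24 u\right) \left(-2\right) = - 48 u - 2 X$)
$r{\left(11,-15 \right)} + 65 = \left(\left(-48\right) 11 - -30\right) + 65 = \left(-528 + 30\right) + 65 = -498 + 65 = -433$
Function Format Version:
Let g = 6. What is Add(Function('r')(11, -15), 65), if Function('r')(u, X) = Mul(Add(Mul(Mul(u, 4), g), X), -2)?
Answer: -433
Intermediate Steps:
Function('r')(u, X) = Add(Mul(-48, u), Mul(-2, X)) (Function('r')(u, X) = Mul(Add(Mul(Mul(u, 4), 6), X), -2) = Mul(Add(Mul(Mul(4, u), 6), X), -2) = Mul(Add(Mul(24, u), X), -2) = Mul(Add(X, Mul(24, u)), -2) = Add(Mul(-48, u), Mul(-2, X)))
Add(Function('r')(11, -15), 65) = Add(Add(Mul(-48, 11), Mul(-2, -15)), 65) = Add(Add(-528, 30), 65) = Add(-498, 65) = -433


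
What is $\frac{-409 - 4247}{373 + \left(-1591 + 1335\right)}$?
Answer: $- \frac{1552}{39} \approx -39.795$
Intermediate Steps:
$\frac{-409 - 4247}{373 + \left(-1591 + 1335\right)} = - \frac{4656}{373 - 256} = - \frac{4656}{117} = \left(-4656\right) \frac{1}{117} = - \frac{1552}{39}$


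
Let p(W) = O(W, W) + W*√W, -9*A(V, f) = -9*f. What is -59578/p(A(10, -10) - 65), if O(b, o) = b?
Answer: 29789/2850 - 29789*I*√3/570 ≈ 10.452 - 90.519*I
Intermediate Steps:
A(V, f) = f (A(V, f) = -(-1)*f = f)
p(W) = W + W^(3/2) (p(W) = W + W*√W = W + W^(3/2))
-59578/p(A(10, -10) - 65) = -59578/((-10 - 65) + (-10 - 65)^(3/2)) = -59578/(-75 + (-75)^(3/2)) = -59578/(-75 - 375*I*√3)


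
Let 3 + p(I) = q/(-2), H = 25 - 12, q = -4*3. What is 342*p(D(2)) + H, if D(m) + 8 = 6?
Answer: 1039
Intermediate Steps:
q = -12
D(m) = -2 (D(m) = -8 + 6 = -2)
H = 13
p(I) = 3 (p(I) = -3 - 12/(-2) = -3 - 12*(-1/2) = -3 + 6 = 3)
342*p(D(2)) + H = 342*3 + 13 = 1026 + 13 = 1039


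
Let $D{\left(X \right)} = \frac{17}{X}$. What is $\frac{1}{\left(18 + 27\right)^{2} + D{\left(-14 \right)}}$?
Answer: $\frac{14}{28333} \approx 0.00049412$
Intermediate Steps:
$\frac{1}{\left(18 + 27\right)^{2} + D{\left(-14 \right)}} = \frac{1}{\left(18 + 27\right)^{2} + \frac{17}{-14}} = \frac{1}{45^{2} + 17 \left(- \frac{1}{14}\right)} = \frac{1}{2025 - \frac{17}{14}} = \frac{1}{\frac{28333}{14}} = \frac{14}{28333}$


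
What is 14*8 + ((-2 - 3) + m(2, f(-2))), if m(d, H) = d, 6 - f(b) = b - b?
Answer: 109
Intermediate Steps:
f(b) = 6 (f(b) = 6 - (b - b) = 6 - 1*0 = 6 + 0 = 6)
14*8 + ((-2 - 3) + m(2, f(-2))) = 14*8 + ((-2 - 3) + 2) = 112 + (-5 + 2) = 112 - 3 = 109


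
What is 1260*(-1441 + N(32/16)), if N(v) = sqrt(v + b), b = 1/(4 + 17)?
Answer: -1815660 + 60*sqrt(903) ≈ -1.8139e+6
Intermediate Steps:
b = 1/21 ≈ 0.047619
N(v) = sqrt(1/21 + v) (N(v) = sqrt(v + 1/21) = sqrt(1/21 + v))
1260*(-1441 + N(32/16)) = 1260*(-1441 + sqrt(21 + 441*(32/16))/21) = 1260*(-1441 + sqrt(21 + 441*(32*(1/16)))/21) = 1260*(-1441 + sqrt(21 + 441*2)/21) = 1260*(-1441 + sqrt(21 + 882)/21) = 1260*(-1441 + sqrt(903)/21) = -1815660 + 60*sqrt(903)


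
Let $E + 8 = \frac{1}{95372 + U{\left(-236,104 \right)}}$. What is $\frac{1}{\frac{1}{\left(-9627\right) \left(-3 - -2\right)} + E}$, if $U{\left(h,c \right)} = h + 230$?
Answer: $- \frac{918088482}{7344602863} \approx -0.125$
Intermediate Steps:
$U{\left(h,c \right)} = 230 + h$
$E = - \frac{762927}{95366}$ ($E = -8 + \frac{1}{95372 + \left(230 - 236\right)} = -8 + \frac{1}{95372 - 6} = -8 + \frac{1}{95366} = - \frac{762927}{95366} \approx -8.0$)
$\frac{1}{\frac{1}{\left(-9627\right) \left(-3 - -2\right)} + E} = \frac{1}{\frac{1}{\left(-9627\right) \left(-3 - -2\right)} - \frac{762927}{95366}} = \frac{1}{\frac{1}{\left(-9627\right) \left(-3 + 2\right)} - \frac{762927}{95366}} = \frac{1}{\frac{1}{\left(-9627\right) \left(-1\right)} - \frac{762927}{95366}} = \frac{1}{\frac{1}{9627} - \frac{762927}{95366}} = \frac{1}{- \frac{7344602863}{918088482}} = - \frac{918088482}{7344602863}$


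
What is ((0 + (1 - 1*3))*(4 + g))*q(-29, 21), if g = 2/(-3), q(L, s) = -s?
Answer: 140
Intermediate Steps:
g = -⅔ (g = 2*(-⅓) = -⅔ ≈ -0.66667)
((0 + (1 - 1*3))*(4 + g))*q(-29, 21) = ((0 + (1 - 1*3))*(4 - ⅔))*(-1*21) = ((0 + (1 - 3))*(10/3))*(-21) = ((0 - 2)*(10/3))*(-21) = -2*10/3*(-21) = -20/3*(-21) = 140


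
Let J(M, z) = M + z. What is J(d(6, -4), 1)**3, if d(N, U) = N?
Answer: 343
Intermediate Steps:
J(d(6, -4), 1)**3 = (6 + 1)**3 = 7**3 = 343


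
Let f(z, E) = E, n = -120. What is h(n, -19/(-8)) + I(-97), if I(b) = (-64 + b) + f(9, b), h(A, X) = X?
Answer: -2045/8 ≈ -255.63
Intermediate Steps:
I(b) = -64 + 2*b (I(b) = (-64 + b) + b = -64 + 2*b)
h(n, -19/(-8)) + I(-97) = -19/(-8) + (-64 + 2*(-97)) = -19*(-⅛) + (-64 - 194) = 19/8 - 258 = -2045/8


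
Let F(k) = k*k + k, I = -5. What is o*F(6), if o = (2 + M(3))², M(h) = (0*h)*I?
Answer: 168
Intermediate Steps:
M(h) = 0 (M(h) = (0*h)*(-5) = 0*(-5) = 0)
F(k) = k + k² (F(k) = k² + k = k + k²)
o = 4 (o = (2 + 0)² = 2² = 4)
o*F(6) = 4*(6*(1 + 6)) = 4*(6*7) = 4*42 = 168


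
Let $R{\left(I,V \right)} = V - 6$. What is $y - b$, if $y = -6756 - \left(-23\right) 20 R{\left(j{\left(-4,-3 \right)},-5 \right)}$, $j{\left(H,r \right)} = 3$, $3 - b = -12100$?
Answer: $-23919$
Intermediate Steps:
$b = 12103$ ($b = 3 - -12100 = 3 + 12100 = 12103$)
$R{\left(I,V \right)} = -6 + V$ ($R{\left(I,V \right)} = V - 6 = -6 + V$)
$y = -11816$ ($y = -6756 - \left(-23\right) 20 \left(-6 - 5\right) = -6756 - \left(-460\right) \left(-11\right) = -6756 - 5060 = -11816$)
$y - b = -11816 - 12103 = -23919$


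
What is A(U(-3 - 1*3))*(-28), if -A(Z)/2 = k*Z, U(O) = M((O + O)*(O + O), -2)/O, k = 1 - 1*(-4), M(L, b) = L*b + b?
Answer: 40600/3 ≈ 13533.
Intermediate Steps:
M(L, b) = b + L*b
k = 5 (k = 1 + 4 = 5)
U(O) = (-2 - 8*O**2)/O (U(O) = (-2*(1 + (O + O)*(O + O)))/O = (-2*(1 + (2*O)*(2*O)))/O = (-2*(1 + 4*O**2))/O = (-2 - 8*O**2)/O)
A(Z) = -10*Z
A(U(-3 - 1*3))*(-28) = -10*(-8*(-3 - 1*3) - 2/(-3 - 1*3))*(-28) = -10*(-8*(-3 - 3) - 2/(-3 - 3))*(-28) = -10*(-8*(-6) - 2/(-6))*(-28) = -10*(48 - 2*(-1/6))*(-28) = -10*(48 + 1/3)*(-28) = -10*145/3*(-28) = -1450/3*(-28) = 40600/3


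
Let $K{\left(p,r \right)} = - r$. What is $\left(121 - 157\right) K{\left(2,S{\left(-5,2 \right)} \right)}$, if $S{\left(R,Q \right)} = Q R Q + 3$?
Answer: $-612$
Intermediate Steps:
$S{\left(R,Q \right)} = 3 + R Q^{2}$ ($S{\left(R,Q \right)} = R Q^{2} + 3 = 3 + R Q^{2}$)
$\left(121 - 157\right) K{\left(2,S{\left(-5,2 \right)} \right)} = \left(121 - 157\right) \left(- (3 - 5 \cdot 2^{2})\right) = - 36 \left(- (3 - 20)\right) = - 36 \left(\left(-1\right) \left(-17\right)\right) = \left(-36\right) 17 = -612$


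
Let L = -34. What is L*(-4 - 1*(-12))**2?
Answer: -2176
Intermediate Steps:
L*(-4 - 1*(-12))**2 = -34*(-4 - 1*(-12))**2 = -34*(-4 + 12)**2 = -34*8**2 = -34*64 = -2176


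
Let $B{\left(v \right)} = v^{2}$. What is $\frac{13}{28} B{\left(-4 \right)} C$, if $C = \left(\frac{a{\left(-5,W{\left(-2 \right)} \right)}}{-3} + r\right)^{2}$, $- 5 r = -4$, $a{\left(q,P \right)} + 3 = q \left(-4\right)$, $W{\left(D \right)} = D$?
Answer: $\frac{277108}{1575} \approx 175.94$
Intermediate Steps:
$a{\left(q,P \right)} = -3 - 4 q$ ($a{\left(q,P \right)} = -3 + q \left(-4\right) = -3 - 4 q$)
$r = \frac{4}{5}$ ($r = \left(- \frac{1}{5}\right) \left(-4\right) = \frac{4}{5} \approx 0.8$)
$C = \frac{5329}{225}$ ($C = \left(\frac{-3 - -20}{-3} + \frac{4}{5}\right)^{2} = \left(\left(-3 + 20\right) \left(- \frac{1}{3}\right) + \frac{4}{5}\right)^{2} = \left(17 \left(- \frac{1}{3}\right) + \frac{4}{5}\right)^{2} = \left(- \frac{17}{3} + \frac{4}{5}\right)^{2} = \left(- \frac{73}{15}\right)^{2} = \frac{5329}{225} \approx 23.684$)
$\frac{13}{28} B{\left(-4 \right)} C = \frac{13}{28} \left(-4\right)^{2} \cdot \frac{5329}{225} = 13 \cdot \frac{1}{28} \cdot 16 \cdot \frac{5329}{225} = \frac{13}{28} \cdot 16 \cdot \frac{5329}{225} = \frac{52}{7} \cdot \frac{5329}{225} = \frac{277108}{1575}$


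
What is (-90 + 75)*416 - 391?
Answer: -6631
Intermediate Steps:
(-90 + 75)*416 - 391 = -15*416 - 391 = -6240 - 391 = -6631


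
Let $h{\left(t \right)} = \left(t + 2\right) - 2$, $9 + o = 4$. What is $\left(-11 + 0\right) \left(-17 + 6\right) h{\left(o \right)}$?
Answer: $-605$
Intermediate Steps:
$o = -5$ ($o = -9 + 4 = -5$)
$h{\left(t \right)} = t$ ($h{\left(t \right)} = \left(2 + t\right) - 2 = t$)
$\left(-11 + 0\right) \left(-17 + 6\right) h{\left(o \right)} = \left(-11 + 0\right) \left(-17 + 6\right) \left(-5\right) = \left(-11\right) \left(-11\right) \left(-5\right) = 121 \left(-5\right) = -605$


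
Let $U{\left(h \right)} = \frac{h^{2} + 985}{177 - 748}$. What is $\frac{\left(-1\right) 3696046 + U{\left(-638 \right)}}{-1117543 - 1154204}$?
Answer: $\frac{703616765}{432389179} \approx 1.6273$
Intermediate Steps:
$U{\left(h \right)} = - \frac{985}{571} - \frac{h^{2}}{571}$ ($U{\left(h \right)} = \frac{985 + h^{2}}{-571} = \left(985 + h^{2}\right) \left(- \frac{1}{571}\right) = - \frac{985}{571} - \frac{h^{2}}{571}$)
$\frac{\left(-1\right) 3696046 + U{\left(-638 \right)}}{-1117543 - 1154204} = \frac{\left(-1\right) 3696046 - \left(\frac{985}{571} + \frac{\left(-638\right)^{2}}{571}\right)}{-1117543 - 1154204} = \frac{-3696046 - \frac{408029}{571}}{-2271747} = \left(-3696046 - \frac{408029}{571}\right) \left(- \frac{1}{2271747}\right) = \left(- \frac{2110850295}{571}\right) \left(- \frac{1}{2271747}\right) = \frac{703616765}{432389179}$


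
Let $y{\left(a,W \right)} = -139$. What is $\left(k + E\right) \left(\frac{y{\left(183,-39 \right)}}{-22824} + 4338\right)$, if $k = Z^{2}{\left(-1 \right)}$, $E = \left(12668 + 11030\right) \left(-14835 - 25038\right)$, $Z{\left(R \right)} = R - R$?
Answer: $- \frac{15592698214363409}{3804} \approx -4.099 \cdot 10^{12}$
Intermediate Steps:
$Z{\left(R \right)} = 0$
$E = -944910354$ ($E = 23698 \left(-39873\right) = -944910354$)
$k = 0$ ($k = 0^{2} = 0$)
$\left(k + E\right) \left(\frac{y{\left(183,-39 \right)}}{-22824} + 4338\right) = \left(0 - 944910354\right) \left(- \frac{139}{-22824} + 4338\right) = - 944910354 \left(\left(-139\right) \left(- \frac{1}{22824}\right) + 4338\right) = - 944910354 \left(\frac{139}{22824} + 4338\right) = \left(-944910354\right) \frac{99010651}{22824} = - \frac{15592698214363409}{3804}$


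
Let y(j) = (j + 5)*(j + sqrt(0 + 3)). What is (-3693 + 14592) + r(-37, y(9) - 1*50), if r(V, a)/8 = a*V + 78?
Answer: -10973 - 4144*sqrt(3) ≈ -18151.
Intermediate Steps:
y(j) = (5 + j)*(j + sqrt(3))
r(V, a) = 624 + 8*V*a (r(V, a) = 8*(a*V + 78) = 8*(V*a + 78) = 8*(78 + V*a) = 624 + 8*V*a)
(-3693 + 14592) + r(-37, y(9) - 1*50) = (-3693 + 14592) + (624 + 8*(-37)*((9**2 + 5*9 + 5*sqrt(3) + 9*sqrt(3)) - 1*50)) = 10899 + (624 + 8*(-37)*((81 + 45 + 5*sqrt(3) + 9*sqrt(3)) - 50)) = 10899 + (624 + 8*(-37)*((126 + 14*sqrt(3)) - 50)) = 10899 + (624 + 8*(-37)*(76 + 14*sqrt(3))) = 10899 + (624 + (-22496 - 4144*sqrt(3))) = 10899 + (-21872 - 4144*sqrt(3)) = -10973 - 4144*sqrt(3)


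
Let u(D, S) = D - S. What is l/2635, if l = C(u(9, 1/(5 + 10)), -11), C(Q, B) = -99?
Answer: -99/2635 ≈ -0.037571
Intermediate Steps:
l = -99
l/2635 = -99/2635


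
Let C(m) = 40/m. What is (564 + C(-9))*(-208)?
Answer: -1047488/9 ≈ -1.1639e+5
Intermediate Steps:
(564 + C(-9))*(-208) = (564 + 40/(-9))*(-208) = (564 + 40*(-⅑))*(-208) = (564 - 40/9)*(-208) = (5036/9)*(-208) = -1047488/9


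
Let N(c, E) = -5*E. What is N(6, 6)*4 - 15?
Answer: -135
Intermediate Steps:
N(6, 6)*4 - 15 = -5*6*4 - 15 = -30*4 - 15 = -120 - 15 = -135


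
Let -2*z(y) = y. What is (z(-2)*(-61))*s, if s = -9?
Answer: 549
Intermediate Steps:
z(y) = -y/2
(z(-2)*(-61))*s = (-½*(-2)*(-61))*(-9) = (1*(-61))*(-9) = -61*(-9) = 549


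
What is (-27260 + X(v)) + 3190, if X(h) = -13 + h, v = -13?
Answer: -24096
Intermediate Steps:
(-27260 + X(v)) + 3190 = (-27260 + (-13 - 13)) + 3190 = (-27260 - 26) + 3190 = -27286 + 3190 = -24096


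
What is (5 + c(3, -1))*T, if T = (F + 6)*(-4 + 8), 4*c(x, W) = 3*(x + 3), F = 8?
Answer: 532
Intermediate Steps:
c(x, W) = 9/4 + 3*x/4 (c(x, W) = (3*(x + 3))/4 = (3*(3 + x))/4 = (9 + 3*x)/4 = 9/4 + 3*x/4)
T = 56 (T = (8 + 6)*(-4 + 8) = 14*4 = 56)
(5 + c(3, -1))*T = (5 + (9/4 + (¾)*3))*56 = (5 + (9/4 + 9/4))*56 = (5 + 9/2)*56 = (19/2)*56 = 532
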